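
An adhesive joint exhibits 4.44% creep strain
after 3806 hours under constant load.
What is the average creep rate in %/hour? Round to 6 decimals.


Creep rate = strain / time
= 4.44 / 3806
= 0.001167 %/h

0.001167


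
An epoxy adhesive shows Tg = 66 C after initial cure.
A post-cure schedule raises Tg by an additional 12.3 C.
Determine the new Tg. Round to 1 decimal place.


New Tg = 66 + 12.3
= 78.3 C

78.3


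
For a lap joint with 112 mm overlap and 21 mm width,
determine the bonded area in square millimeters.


Area = 112 * 21 = 2352 mm^2

2352


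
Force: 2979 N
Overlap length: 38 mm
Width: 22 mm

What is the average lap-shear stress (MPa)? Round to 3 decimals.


Average shear stress = F / (overlap * width)
= 2979 / (38 * 22)
= 3.563 MPa

3.563


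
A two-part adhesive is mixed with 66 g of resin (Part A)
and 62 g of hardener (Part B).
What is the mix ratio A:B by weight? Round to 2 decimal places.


Mix ratio = mass_A / mass_B
= 66 / 62
= 1.06

1.06


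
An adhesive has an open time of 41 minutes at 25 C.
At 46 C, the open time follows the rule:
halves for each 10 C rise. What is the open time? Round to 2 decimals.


Factor = 2^((46-25)/10) = 4.2871
Open time = 41 / 4.2871 = 9.56 min

9.56


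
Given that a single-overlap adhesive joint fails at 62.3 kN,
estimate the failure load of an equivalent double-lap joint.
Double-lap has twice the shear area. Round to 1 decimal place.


Double-lap factor = 2
Expected load = 62.3 * 2 = 124.6 kN

124.6


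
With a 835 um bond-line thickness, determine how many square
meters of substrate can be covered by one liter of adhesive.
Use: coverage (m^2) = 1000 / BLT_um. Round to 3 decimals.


Coverage = 1000 / 835 = 1.198 m^2

1.198


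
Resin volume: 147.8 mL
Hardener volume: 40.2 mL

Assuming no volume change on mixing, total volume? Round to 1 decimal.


V_total = 147.8 + 40.2 = 188.0 mL

188.0


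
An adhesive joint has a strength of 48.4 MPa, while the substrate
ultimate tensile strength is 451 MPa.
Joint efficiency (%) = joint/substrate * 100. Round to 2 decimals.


Efficiency = 48.4 / 451 * 100
= 10.73%

10.73


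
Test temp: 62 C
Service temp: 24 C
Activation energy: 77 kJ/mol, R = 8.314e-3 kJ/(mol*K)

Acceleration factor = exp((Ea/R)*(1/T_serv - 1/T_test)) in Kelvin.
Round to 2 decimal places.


AF = exp((77/0.008314)*(1/297.15 - 1/335.15))
= 34.26

34.26


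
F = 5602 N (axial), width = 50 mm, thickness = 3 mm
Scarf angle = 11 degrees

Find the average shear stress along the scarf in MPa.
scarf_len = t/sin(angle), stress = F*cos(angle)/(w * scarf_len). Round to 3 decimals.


scarf_len = 3/sin(11 deg) = 15.7225
cos(11 deg) = 0.981627
stress = 5602*0.981627/(50*15.7225) = 6.995 MPa

6.995


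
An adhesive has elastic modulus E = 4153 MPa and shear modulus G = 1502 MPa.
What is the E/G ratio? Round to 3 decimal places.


E/G = 4153 / 1502 = 2.765

2.765


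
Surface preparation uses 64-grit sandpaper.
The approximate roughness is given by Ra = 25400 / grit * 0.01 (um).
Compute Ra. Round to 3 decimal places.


Ra = 25400 / 64 * 0.01
= 254 / 64
= 3.969 um

3.969


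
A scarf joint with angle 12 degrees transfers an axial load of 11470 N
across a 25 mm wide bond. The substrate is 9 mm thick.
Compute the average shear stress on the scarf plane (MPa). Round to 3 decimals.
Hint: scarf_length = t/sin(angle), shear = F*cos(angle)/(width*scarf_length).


scarf_length = 9 / sin(12 deg) = 43.2876 mm
cos(12 deg) = 0.978148
shear stress = 11470 * 0.978148 / (25 * 43.2876)
= 10.367 MPa

10.367


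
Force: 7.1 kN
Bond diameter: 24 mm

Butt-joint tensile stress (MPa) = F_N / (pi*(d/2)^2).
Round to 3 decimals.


F_N = 7.1 * 1000 = 7100.0 N
A = pi*(12.0)^2 = 452.3893 mm^2
stress = 7100.0 / 452.3893 = 15.694 MPa

15.694


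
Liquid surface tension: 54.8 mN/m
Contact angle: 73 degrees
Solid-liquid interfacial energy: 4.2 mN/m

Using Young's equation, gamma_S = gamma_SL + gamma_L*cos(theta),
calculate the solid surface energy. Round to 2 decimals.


gamma_S = 4.2 + 54.8 * cos(73)
= 20.22 mN/m

20.22


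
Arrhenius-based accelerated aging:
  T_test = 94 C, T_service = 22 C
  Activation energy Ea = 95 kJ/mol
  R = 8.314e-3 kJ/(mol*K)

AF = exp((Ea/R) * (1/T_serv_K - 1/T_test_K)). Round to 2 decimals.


T_test_K = 367.15, T_serv_K = 295.15
AF = exp((95/8.314e-3) * (1/295.15 - 1/367.15))
= 1982.40

1982.40


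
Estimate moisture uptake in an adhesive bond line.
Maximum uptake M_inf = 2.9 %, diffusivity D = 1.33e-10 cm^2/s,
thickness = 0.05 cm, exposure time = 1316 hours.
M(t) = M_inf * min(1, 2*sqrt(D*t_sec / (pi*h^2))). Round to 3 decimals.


Convert time: 1316 h = 4737600 s
ratio = min(1, 2*sqrt(1.33e-10*4737600/(pi*0.05^2)))
= 0.566487
M(t) = 2.9 * 0.566487 = 1.643%

1.643


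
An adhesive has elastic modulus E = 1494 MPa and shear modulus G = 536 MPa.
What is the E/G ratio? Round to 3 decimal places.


E/G = 1494 / 536 = 2.787

2.787


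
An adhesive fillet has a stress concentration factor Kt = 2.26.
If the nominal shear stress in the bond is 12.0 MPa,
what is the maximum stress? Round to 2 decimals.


Max stress = 12.0 * 2.26 = 27.12 MPa

27.12


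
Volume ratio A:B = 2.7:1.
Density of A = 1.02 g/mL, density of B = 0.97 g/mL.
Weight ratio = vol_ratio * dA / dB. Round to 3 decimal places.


Wt ratio = 2.7 * 1.02 / 0.97
= 2.839

2.839


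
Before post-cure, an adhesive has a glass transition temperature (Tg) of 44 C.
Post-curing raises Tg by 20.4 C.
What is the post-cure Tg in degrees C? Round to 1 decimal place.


Tg_post = Tg_base + delta_Tg
= 44 + 20.4
= 64.4 C

64.4


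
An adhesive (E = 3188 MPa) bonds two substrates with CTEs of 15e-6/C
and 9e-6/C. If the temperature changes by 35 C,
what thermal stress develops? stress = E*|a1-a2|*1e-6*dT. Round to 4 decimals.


Stress = 3188 * |15 - 9| * 1e-6 * 35
= 0.6695 MPa

0.6695


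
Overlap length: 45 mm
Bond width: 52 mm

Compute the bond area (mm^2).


Bond area = 45 * 52 = 2340 mm^2

2340


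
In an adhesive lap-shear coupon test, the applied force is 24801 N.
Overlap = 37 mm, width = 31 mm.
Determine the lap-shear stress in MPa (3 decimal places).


stress = F / (overlap * width)
= 24801 / (37 * 31)
= 21.622 MPa

21.622


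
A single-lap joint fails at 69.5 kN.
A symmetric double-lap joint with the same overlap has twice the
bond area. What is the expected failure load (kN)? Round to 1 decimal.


Double-lap load = 2 * 69.5 = 139.0 kN

139.0


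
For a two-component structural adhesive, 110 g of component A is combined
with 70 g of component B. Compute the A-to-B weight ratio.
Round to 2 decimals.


Weight ratio A:B = 110 / 70
= 1.57

1.57


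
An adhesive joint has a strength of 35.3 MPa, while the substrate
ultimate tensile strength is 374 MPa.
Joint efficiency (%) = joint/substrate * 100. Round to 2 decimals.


Efficiency = 35.3 / 374 * 100
= 9.44%

9.44


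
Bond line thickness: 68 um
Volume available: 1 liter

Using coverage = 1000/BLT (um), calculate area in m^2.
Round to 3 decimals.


1 L = 1e6 mm^3, thickness = 68 um = 0.068 mm
Area = 1e6 / 0.068 mm^2 = (1e6 / 0.068) / 1e6 m^2 = 1000 / 68 m^2
= 14.706 m^2

14.706


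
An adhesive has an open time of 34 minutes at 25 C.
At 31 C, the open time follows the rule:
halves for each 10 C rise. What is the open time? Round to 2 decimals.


Factor = 2^((31-25)/10) = 1.5157
Open time = 34 / 1.5157 = 22.43 min

22.43


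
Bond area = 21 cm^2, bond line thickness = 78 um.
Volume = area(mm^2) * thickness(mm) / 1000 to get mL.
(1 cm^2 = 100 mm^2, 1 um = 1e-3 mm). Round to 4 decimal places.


area_mm2 = 21 * 100 = 2100
blt_mm = 78 * 1e-3 = 0.078
vol_mm3 = 2100 * 0.078 = 163.8
vol_mL = 163.8 / 1000 = 0.1638 mL

0.1638


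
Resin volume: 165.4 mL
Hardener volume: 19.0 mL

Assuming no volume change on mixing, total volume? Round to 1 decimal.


V_total = 165.4 + 19.0 = 184.4 mL

184.4


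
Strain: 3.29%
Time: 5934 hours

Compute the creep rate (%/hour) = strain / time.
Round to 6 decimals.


Creep rate = 3.29 / 5934
= 0.000554 %/h

0.000554


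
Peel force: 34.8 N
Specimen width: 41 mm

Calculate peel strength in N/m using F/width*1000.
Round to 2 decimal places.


Peel strength = 34.8 / 41 * 1000 = 848.78 N/m

848.78


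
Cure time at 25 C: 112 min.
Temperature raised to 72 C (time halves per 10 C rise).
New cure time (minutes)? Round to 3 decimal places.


Acceleration factor = 2^(47/10) = 25.9921
New time = 112 / 25.9921 = 4.309 min

4.309


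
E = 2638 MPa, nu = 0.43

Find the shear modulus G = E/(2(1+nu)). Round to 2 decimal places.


G = 2638 / (2 * 1.43)
= 922.38 MPa

922.38


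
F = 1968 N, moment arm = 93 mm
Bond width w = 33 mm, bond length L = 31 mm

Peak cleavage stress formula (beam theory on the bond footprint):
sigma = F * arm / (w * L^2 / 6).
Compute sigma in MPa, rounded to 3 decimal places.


sigma = (1968 * 93) / (33 * 961 / 6)
= 183024 * 6 / 31713
= 1098144 / 31713
= 34.628 MPa

34.628


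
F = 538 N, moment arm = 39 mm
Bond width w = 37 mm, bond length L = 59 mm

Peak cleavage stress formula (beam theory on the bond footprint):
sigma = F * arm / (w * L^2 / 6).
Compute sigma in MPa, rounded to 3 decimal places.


sigma = (538 * 39) / (37 * 3481 / 6)
= 20982 * 6 / 128797
= 125892 / 128797
= 0.977 MPa

0.977


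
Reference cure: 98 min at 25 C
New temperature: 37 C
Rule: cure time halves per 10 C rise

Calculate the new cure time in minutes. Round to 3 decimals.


factor = 2^((37-25)/10) = 2.2974
t_new = 98 / 2.2974 = 42.657 min

42.657


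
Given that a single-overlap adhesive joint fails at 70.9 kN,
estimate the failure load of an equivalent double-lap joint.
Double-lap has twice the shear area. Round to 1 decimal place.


Double-lap factor = 2
Expected load = 70.9 * 2 = 141.8 kN

141.8


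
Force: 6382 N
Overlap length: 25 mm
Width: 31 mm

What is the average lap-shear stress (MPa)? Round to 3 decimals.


Average shear stress = F / (overlap * width)
= 6382 / (25 * 31)
= 8.235 MPa

8.235


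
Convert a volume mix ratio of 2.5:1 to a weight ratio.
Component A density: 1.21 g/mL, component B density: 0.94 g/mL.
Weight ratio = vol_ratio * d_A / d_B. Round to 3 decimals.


= 2.5 * 1.21 / 0.94 = 3.218

3.218


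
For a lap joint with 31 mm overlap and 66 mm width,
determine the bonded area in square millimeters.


Area = 31 * 66 = 2046 mm^2

2046


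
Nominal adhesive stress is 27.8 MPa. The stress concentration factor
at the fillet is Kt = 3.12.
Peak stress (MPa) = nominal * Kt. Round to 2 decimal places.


Peak = 27.8 * 3.12 = 86.74 MPa

86.74


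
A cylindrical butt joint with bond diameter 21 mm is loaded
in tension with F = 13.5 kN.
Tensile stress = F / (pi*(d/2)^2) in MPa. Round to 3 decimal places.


Area = pi * (21/2)^2 = 346.3606 mm^2
Stress = 13.5*1000 / 346.3606
= 38.977 MPa

38.977


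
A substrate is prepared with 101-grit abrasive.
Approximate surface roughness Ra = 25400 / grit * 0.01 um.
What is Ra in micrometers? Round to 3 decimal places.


Ra = 25400 / 101 * 0.01 = 2.515 um

2.515


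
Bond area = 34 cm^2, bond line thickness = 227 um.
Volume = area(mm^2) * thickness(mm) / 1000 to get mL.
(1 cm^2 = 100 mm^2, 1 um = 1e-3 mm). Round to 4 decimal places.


area_mm2 = 34 * 100 = 3400
blt_mm = 227 * 1e-3 = 0.227
vol_mm3 = 3400 * 0.227 = 771.8
vol_mL = 771.8 / 1000 = 0.7718 mL

0.7718


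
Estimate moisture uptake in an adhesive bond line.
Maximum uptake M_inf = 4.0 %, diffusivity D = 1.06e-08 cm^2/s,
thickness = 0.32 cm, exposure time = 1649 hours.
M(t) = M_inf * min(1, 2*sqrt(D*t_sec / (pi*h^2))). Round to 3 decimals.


Convert time: 1649 h = 5936400 s
ratio = min(1, 2*sqrt(1.06e-08*5936400/(pi*0.32^2)))
= 0.884544
M(t) = 4.0 * 0.884544 = 3.538%

3.538


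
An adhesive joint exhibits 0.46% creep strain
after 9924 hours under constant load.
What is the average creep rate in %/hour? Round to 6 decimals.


Creep rate = strain / time
= 0.46 / 9924
= 0.000046 %/h

0.000046


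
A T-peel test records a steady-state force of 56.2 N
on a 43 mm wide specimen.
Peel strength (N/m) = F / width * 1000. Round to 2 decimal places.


Peel strength = 56.2 / 43 * 1000
= 1306.98 N/m

1306.98


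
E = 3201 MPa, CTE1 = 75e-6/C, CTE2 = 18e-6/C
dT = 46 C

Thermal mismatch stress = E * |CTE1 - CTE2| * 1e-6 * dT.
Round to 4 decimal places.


= 3201 * 57e-6 * 46
= 8.3930 MPa

8.3930


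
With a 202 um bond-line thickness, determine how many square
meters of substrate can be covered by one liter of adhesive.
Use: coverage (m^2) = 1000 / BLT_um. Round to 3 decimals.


Coverage = 1000 / 202 = 4.950 m^2

4.950


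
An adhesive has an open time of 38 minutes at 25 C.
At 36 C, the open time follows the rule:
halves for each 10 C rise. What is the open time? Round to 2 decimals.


Factor = 2^((36-25)/10) = 2.1435
Open time = 38 / 2.1435 = 17.73 min

17.73


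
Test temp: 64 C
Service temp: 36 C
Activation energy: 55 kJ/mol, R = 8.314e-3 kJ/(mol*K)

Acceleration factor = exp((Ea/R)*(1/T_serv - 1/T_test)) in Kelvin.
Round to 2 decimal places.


AF = exp((55/0.008314)*(1/309.15 - 1/337.15))
= 5.91

5.91


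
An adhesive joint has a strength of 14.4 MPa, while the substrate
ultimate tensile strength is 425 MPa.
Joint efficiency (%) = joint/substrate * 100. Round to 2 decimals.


Efficiency = 14.4 / 425 * 100
= 3.39%

3.39


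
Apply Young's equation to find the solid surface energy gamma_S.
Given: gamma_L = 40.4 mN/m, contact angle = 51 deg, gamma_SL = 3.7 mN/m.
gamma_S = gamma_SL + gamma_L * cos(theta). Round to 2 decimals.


theta_rad = 51 * pi/180 = 0.890118
gamma_S = 3.7 + 40.4 * cos(0.890118)
= 29.12 mN/m

29.12


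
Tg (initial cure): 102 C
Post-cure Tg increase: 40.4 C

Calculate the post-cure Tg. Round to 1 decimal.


Post-cure Tg = 102 + 40.4 = 142.4 C

142.4


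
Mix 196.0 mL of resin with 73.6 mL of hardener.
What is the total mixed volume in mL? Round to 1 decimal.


Total = 196.0 + 73.6 = 269.6 mL

269.6


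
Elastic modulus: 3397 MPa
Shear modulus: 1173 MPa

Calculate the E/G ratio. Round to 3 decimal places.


E / G = 3397 / 1173 = 2.896

2.896


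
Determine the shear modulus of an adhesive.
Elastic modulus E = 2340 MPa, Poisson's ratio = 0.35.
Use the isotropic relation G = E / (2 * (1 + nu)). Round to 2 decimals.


G = 2340 / (2*(1+0.35)) = 2340 / 2.70
= 866.67 MPa

866.67


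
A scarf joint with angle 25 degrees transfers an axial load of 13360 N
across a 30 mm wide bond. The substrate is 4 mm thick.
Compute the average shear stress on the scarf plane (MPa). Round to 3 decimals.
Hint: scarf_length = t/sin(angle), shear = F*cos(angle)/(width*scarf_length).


scarf_length = 4 / sin(25 deg) = 9.4648 mm
cos(25 deg) = 0.906308
shear stress = 13360 * 0.906308 / (30 * 9.4648)
= 42.643 MPa

42.643


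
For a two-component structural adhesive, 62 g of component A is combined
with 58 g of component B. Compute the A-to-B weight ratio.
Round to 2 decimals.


Weight ratio A:B = 62 / 58
= 1.07

1.07


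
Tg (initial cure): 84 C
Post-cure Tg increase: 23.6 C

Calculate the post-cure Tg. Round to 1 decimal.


Post-cure Tg = 84 + 23.6 = 107.6 C

107.6


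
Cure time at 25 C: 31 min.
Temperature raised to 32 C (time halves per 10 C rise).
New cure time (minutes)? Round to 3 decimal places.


Acceleration factor = 2^(7/10) = 1.6245
New time = 31 / 1.6245 = 19.083 min

19.083


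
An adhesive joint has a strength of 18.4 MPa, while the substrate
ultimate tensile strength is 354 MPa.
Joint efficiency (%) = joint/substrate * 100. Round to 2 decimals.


Efficiency = 18.4 / 354 * 100
= 5.20%

5.20


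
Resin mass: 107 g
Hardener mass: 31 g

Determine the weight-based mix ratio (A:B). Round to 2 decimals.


Ratio = 107 / 31 = 3.45

3.45


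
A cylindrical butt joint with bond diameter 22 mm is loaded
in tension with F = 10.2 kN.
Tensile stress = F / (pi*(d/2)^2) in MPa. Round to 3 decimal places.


Area = pi * (22/2)^2 = 380.1327 mm^2
Stress = 10.2*1000 / 380.1327
= 26.833 MPa

26.833


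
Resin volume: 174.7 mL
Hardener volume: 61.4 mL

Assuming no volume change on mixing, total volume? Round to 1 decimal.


V_total = 174.7 + 61.4 = 236.1 mL

236.1


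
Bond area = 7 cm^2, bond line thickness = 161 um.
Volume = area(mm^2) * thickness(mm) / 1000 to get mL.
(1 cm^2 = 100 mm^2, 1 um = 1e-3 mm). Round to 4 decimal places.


area_mm2 = 7 * 100 = 700
blt_mm = 161 * 1e-3 = 0.161
vol_mm3 = 700 * 0.161 = 112.7
vol_mL = 112.7 / 1000 = 0.1127 mL

0.1127


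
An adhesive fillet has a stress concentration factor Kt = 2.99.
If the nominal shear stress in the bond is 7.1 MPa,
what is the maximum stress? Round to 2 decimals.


Max stress = 7.1 * 2.99 = 21.23 MPa

21.23


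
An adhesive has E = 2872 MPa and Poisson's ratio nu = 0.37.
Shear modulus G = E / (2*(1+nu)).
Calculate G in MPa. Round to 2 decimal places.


G = 2872 / (2*(1+0.37))
= 2872 / 2.74
= 1048.18 MPa

1048.18


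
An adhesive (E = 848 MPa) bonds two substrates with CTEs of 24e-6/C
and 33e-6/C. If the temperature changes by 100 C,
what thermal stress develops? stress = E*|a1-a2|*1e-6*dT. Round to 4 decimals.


Stress = 848 * |24 - 33| * 1e-6 * 100
= 0.7632 MPa

0.7632


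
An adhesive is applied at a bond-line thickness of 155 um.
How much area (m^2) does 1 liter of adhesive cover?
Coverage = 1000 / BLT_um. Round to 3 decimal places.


Coverage = 1000 / 155 = 6.452 m^2

6.452


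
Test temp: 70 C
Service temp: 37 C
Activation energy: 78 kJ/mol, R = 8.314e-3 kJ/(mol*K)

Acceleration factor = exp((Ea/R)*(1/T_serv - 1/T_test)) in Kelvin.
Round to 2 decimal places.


AF = exp((78/0.008314)*(1/310.15 - 1/343.15))
= 18.34

18.34


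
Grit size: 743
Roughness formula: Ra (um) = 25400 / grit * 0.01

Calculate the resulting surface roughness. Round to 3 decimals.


Ra = 25400 / 743 * 0.01
= 0.342 um

0.342


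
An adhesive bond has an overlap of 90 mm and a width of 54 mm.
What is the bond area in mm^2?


Bond area = overlap * width
= 90 * 54
= 4860 mm^2

4860


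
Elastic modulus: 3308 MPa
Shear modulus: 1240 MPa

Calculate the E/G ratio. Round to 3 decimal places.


E / G = 3308 / 1240 = 2.668

2.668


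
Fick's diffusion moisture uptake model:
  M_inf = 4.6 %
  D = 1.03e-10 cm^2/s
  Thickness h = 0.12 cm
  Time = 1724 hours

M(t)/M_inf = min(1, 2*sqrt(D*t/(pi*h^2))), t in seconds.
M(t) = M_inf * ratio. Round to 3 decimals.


t_sec = 1724 * 3600 = 6206400
ratio = 2*sqrt(1.03e-10*6206400/(pi*0.12^2))
= min(1, 0.237746)
= 0.237746
M(t) = 4.6 * 0.237746 = 1.094 %

1.094


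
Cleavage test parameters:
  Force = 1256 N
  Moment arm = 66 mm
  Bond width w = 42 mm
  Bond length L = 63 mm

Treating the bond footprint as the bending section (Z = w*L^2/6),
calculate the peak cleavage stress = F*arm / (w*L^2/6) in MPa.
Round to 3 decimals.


M = 1256 * 66 = 82896 N*mm
Z = 42 * 63^2 / 6 = 166698 / 6 mm^3
sigma = M / Z = 6 * 82896 / 166698 = 497376 / 166698
= 2.984 MPa

2.984


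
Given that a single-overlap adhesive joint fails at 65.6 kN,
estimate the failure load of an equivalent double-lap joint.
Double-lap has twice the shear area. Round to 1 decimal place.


Double-lap factor = 2
Expected load = 65.6 * 2 = 131.2 kN

131.2


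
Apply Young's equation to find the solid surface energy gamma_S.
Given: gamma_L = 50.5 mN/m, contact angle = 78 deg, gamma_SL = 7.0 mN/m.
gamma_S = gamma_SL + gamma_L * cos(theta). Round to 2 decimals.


theta_rad = 78 * pi/180 = 1.361357
gamma_S = 7.0 + 50.5 * cos(1.361357)
= 17.50 mN/m

17.50


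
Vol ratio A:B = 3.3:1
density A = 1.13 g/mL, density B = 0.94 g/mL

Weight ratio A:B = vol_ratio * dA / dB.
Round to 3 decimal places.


Weight ratio = 3.3 * 1.13 / 0.94
= 3.967

3.967


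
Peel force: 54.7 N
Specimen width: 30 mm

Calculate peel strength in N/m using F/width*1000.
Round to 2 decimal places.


Peel strength = 54.7 / 30 * 1000 = 1823.33 N/m

1823.33


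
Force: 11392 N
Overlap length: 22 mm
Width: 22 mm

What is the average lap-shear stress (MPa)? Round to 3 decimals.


Average shear stress = F / (overlap * width)
= 11392 / (22 * 22)
= 23.537 MPa

23.537


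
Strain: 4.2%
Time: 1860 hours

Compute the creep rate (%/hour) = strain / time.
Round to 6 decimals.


Creep rate = 4.2 / 1860
= 0.002258 %/h

0.002258


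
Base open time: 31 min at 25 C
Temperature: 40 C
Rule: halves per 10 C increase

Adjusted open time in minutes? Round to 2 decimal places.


Acceleration = 2^((40-25)/10) = 2.8284
Open time = 31 / 2.8284 = 10.96 min

10.96


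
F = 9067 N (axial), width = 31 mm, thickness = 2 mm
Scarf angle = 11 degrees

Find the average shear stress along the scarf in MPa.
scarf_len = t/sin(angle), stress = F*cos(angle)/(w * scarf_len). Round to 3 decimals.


scarf_len = 2/sin(11 deg) = 10.4817
cos(11 deg) = 0.981627
stress = 9067*0.981627/(31*10.4817) = 27.392 MPa

27.392


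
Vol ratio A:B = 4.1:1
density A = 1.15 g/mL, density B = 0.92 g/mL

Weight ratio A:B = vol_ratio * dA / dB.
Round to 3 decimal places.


Weight ratio = 4.1 * 1.15 / 0.92
= 5.125

5.125


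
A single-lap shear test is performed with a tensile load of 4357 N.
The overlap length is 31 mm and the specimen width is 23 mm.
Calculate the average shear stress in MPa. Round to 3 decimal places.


Shear stress = F / (overlap * width)
= 4357 / (31 * 23)
= 4357 / 713
= 6.111 MPa

6.111


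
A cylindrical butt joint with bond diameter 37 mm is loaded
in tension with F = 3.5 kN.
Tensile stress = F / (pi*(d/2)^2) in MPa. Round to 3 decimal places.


Area = pi * (37/2)^2 = 1075.2101 mm^2
Stress = 3.5*1000 / 1075.2101
= 3.255 MPa

3.255


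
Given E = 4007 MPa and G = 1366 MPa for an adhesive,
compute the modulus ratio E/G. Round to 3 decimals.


E/G ratio = 4007 / 1366 = 2.933

2.933


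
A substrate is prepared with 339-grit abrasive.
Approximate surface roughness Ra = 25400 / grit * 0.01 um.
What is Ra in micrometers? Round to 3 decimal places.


Ra = 25400 / 339 * 0.01 = 0.749 um

0.749


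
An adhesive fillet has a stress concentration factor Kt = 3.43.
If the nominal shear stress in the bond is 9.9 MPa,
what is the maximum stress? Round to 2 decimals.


Max stress = 9.9 * 3.43 = 33.96 MPa

33.96


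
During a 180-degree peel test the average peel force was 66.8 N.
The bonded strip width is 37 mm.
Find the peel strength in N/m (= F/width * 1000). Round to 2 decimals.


Peel strength = F/width * 1000
= 66.8 / 37 * 1000
= 1805.41 N/m

1805.41


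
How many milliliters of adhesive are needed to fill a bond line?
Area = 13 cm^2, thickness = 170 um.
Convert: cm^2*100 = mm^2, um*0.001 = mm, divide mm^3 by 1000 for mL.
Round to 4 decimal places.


= (13 * 100) * (170 * 0.001) / 1000
= 0.2210 mL

0.2210


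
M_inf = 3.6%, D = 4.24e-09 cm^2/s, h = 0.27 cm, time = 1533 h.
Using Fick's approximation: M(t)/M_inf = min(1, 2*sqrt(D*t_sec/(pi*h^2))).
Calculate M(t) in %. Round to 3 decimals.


t = 5518800 s
ratio = min(1, 2*sqrt(4.24e-09*5518800/(pi*0.0729)))
= 0.639288
M(t) = 3.6 * 0.639288 = 2.301%

2.301


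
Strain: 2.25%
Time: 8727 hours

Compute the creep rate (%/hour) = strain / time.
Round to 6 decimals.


Creep rate = 2.25 / 8727
= 0.000258 %/h

0.000258


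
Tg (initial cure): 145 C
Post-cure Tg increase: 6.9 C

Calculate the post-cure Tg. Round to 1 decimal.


Post-cure Tg = 145 + 6.9 = 151.9 C

151.9


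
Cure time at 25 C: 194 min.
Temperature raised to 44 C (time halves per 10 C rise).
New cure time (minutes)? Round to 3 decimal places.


Acceleration factor = 2^(19/10) = 3.7321
New time = 194 / 3.7321 = 51.981 min

51.981


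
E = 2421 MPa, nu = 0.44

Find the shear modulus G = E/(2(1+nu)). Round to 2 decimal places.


G = 2421 / (2 * 1.44)
= 840.63 MPa

840.63


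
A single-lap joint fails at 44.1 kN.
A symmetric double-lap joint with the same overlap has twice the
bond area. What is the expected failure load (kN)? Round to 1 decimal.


Double-lap load = 2 * 44.1 = 88.2 kN

88.2


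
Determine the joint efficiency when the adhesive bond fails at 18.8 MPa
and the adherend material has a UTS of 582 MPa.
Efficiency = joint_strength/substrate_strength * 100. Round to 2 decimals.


Joint efficiency = 18.8 / 582 * 100
= 3.23%

3.23


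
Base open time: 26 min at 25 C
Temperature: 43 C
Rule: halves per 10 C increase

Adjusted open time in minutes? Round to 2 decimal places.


Acceleration = 2^((43-25)/10) = 3.4822
Open time = 26 / 3.4822 = 7.47 min

7.47


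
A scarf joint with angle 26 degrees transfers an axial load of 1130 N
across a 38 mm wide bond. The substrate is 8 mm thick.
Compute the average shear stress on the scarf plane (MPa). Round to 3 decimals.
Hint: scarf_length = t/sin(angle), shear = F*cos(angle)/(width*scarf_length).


scarf_length = 8 / sin(26 deg) = 18.2494 mm
cos(26 deg) = 0.898794
shear stress = 1130 * 0.898794 / (38 * 18.2494)
= 1.465 MPa

1.465


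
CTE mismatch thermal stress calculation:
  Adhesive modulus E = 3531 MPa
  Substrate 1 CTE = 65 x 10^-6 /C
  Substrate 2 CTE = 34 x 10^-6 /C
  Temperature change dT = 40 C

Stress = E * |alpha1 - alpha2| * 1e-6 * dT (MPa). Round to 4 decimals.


delta_alpha = |65 - 34| = 31 x 10^-6/C
Stress = 3531 * 31e-6 * 40
= 4.3784 MPa

4.3784


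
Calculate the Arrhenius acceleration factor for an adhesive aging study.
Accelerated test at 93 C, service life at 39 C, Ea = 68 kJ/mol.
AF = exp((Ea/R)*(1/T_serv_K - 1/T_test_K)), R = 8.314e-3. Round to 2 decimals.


T_test = 366.15 K, T_serv = 312.15 K
Ea/R = 68 / 0.008314 = 8178.98
AF = exp(8178.98 * (1/312.15 - 1/366.15))
= 47.67

47.67


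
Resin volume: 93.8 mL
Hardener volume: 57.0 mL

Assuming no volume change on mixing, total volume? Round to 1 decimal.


V_total = 93.8 + 57.0 = 150.8 mL

150.8


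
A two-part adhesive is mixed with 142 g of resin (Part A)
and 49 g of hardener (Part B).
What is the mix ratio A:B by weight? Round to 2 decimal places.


Mix ratio = mass_A / mass_B
= 142 / 49
= 2.90

2.90


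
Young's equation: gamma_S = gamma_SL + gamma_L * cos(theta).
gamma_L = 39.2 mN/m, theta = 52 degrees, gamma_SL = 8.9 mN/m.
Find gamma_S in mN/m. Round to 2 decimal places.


cos(52 deg) = 0.615661
gamma_S = 8.9 + 39.2 * 0.615661
= 33.03 mN/m

33.03


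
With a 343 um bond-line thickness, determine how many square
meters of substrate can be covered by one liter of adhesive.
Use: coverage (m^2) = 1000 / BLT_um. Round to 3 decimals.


Coverage = 1000 / 343 = 2.915 m^2

2.915


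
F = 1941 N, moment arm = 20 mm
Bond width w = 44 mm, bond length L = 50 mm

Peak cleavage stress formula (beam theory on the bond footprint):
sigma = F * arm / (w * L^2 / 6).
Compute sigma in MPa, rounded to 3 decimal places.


sigma = (1941 * 20) / (44 * 2500 / 6)
= 38820 * 6 / 110000
= 232920 / 110000
= 2.117 MPa

2.117


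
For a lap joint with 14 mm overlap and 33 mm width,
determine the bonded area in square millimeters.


Area = 14 * 33 = 462 mm^2

462


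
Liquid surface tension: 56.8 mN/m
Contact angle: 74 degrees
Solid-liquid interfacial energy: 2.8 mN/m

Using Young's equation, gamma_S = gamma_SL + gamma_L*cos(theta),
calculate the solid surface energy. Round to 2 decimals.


gamma_S = 2.8 + 56.8 * cos(74)
= 18.46 mN/m

18.46


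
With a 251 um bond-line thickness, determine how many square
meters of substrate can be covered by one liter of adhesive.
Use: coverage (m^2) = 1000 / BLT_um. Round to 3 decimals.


Coverage = 1000 / 251 = 3.984 m^2

3.984


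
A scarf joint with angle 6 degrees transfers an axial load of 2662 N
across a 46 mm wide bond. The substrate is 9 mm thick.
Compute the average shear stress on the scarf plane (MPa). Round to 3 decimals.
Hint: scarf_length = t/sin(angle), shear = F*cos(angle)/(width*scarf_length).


scarf_length = 9 / sin(6 deg) = 86.1010 mm
cos(6 deg) = 0.994522
shear stress = 2662 * 0.994522 / (46 * 86.1010)
= 0.668 MPa

0.668


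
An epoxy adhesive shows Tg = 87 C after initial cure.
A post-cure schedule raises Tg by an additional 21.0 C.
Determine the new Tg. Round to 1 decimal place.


New Tg = 87 + 21.0
= 108.0 C

108.0


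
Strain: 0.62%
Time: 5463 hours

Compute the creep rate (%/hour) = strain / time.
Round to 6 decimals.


Creep rate = 0.62 / 5463
= 0.000113 %/h

0.000113


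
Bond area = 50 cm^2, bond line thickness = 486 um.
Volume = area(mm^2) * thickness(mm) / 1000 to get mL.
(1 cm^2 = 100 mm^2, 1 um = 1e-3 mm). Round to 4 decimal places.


area_mm2 = 50 * 100 = 5000
blt_mm = 486 * 1e-3 = 0.486
vol_mm3 = 5000 * 0.486 = 2430.0
vol_mL = 2430.0 / 1000 = 2.4300 mL

2.4300


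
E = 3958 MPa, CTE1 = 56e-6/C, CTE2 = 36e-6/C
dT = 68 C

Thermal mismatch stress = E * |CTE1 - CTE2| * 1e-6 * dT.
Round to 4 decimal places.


= 3958 * 20e-6 * 68
= 5.3829 MPa

5.3829


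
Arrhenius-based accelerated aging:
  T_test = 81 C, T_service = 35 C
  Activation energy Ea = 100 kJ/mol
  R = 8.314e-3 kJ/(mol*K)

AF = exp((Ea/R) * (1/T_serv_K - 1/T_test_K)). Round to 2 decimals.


T_test_K = 354.15, T_serv_K = 308.15
AF = exp((100/8.314e-3) * (1/308.15 - 1/354.15))
= 159.16

159.16


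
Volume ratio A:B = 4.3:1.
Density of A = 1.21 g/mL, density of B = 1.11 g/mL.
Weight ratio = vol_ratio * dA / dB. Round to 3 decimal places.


Wt ratio = 4.3 * 1.21 / 1.11
= 4.687

4.687


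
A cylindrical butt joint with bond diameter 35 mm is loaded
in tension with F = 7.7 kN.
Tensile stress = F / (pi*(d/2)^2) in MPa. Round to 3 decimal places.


Area = pi * (35/2)^2 = 962.1128 mm^2
Stress = 7.7*1000 / 962.1128
= 8.003 MPa

8.003


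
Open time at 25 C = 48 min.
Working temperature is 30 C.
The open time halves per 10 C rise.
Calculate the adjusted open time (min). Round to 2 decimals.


factor = 2^((30 - 25) / 10) = 1.4142
ot = 48 / 1.4142 = 33.94 min

33.94


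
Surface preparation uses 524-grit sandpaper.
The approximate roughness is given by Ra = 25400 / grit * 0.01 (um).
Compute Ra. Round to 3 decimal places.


Ra = 25400 / 524 * 0.01
= 254 / 524
= 0.485 um

0.485


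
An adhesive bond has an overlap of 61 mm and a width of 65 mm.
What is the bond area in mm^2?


Bond area = overlap * width
= 61 * 65
= 3965 mm^2

3965


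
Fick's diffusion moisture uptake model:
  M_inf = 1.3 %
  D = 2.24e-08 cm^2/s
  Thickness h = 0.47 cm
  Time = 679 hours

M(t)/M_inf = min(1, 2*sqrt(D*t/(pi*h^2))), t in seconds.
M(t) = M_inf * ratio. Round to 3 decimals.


t_sec = 679 * 3600 = 2444400
ratio = 2*sqrt(2.24e-08*2444400/(pi*0.47^2))
= min(1, 0.561781)
= 0.561781
M(t) = 1.3 * 0.561781 = 0.730 %

0.730


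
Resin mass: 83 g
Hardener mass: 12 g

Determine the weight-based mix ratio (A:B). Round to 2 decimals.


Ratio = 83 / 12 = 6.92

6.92


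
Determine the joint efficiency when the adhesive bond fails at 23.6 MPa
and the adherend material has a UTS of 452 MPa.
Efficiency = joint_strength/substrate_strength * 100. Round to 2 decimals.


Joint efficiency = 23.6 / 452 * 100
= 5.22%

5.22


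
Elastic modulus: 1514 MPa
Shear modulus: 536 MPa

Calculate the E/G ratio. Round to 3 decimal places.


E / G = 1514 / 536 = 2.825

2.825


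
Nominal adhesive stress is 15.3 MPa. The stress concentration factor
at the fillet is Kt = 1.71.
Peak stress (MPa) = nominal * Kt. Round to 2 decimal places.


Peak = 15.3 * 1.71 = 26.16 MPa

26.16


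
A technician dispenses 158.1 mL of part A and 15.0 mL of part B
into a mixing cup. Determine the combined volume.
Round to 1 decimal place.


Combined volume = 158.1 + 15.0
= 173.1 mL

173.1


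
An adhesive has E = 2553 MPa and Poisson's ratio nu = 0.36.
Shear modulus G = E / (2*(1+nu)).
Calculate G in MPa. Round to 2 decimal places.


G = 2553 / (2*(1+0.36))
= 2553 / 2.72
= 938.60 MPa

938.60


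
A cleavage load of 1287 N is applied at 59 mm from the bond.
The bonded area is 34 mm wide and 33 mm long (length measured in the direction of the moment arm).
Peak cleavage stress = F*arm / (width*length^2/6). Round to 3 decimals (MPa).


Moment = 1287 * 59 = 75933 N*mm
Section modulus = 34 * 1089 / 6 = 37026 / 6 mm^3
Stress = 75933 / (37026 / 6) = 455598 / 37026
= 12.305 MPa

12.305


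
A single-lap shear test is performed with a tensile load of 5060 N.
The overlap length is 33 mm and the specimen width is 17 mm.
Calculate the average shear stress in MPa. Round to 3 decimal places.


Shear stress = F / (overlap * width)
= 5060 / (33 * 17)
= 5060 / 561
= 9.020 MPa

9.020


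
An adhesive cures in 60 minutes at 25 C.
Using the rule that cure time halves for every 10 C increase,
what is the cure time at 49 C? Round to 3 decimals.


Factor = 2^((49 - 25) / 10) = 5.2780
Cure time = 60 / 5.2780
= 11.368 minutes

11.368


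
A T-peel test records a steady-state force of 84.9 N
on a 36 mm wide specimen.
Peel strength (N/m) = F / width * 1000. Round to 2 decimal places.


Peel strength = 84.9 / 36 * 1000
= 2358.33 N/m

2358.33


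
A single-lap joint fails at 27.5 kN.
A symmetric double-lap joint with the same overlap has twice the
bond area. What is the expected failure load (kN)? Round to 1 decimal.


Double-lap load = 2 * 27.5 = 55.0 kN

55.0


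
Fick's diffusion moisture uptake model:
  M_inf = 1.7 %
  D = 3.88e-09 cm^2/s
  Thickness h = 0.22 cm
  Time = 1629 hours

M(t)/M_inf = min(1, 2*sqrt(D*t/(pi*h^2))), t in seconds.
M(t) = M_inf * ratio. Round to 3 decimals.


t_sec = 1629 * 3600 = 5864400
ratio = 2*sqrt(3.88e-09*5864400/(pi*0.22^2))
= min(1, 0.773678)
= 0.773678
M(t) = 1.7 * 0.773678 = 1.315 %

1.315


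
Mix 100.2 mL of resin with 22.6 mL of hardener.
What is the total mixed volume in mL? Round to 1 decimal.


Total = 100.2 + 22.6 = 122.8 mL

122.8


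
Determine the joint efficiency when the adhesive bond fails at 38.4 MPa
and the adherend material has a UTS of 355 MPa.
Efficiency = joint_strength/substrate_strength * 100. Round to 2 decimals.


Joint efficiency = 38.4 / 355 * 100
= 10.82%

10.82


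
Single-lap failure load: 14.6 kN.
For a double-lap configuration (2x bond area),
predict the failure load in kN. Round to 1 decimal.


Failure load = 14.6 * 2 = 29.2 kN

29.2


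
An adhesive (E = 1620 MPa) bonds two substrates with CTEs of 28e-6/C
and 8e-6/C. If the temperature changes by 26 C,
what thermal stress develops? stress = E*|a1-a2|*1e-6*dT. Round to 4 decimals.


Stress = 1620 * |28 - 8| * 1e-6 * 26
= 0.8424 MPa

0.8424


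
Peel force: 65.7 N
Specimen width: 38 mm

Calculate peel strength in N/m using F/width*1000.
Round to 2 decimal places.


Peel strength = 65.7 / 38 * 1000 = 1728.95 N/m

1728.95


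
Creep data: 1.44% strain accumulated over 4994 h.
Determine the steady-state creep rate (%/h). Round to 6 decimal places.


Rate = 1.44 / 4994 = 0.000288 %/h

0.000288


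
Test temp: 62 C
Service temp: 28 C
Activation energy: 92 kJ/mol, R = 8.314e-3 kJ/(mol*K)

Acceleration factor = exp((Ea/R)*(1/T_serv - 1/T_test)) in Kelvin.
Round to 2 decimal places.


AF = exp((92/0.008314)*(1/301.15 - 1/335.15))
= 41.58

41.58


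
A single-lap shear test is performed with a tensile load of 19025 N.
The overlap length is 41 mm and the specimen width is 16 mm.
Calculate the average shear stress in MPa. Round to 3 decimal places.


Shear stress = F / (overlap * width)
= 19025 / (41 * 16)
= 19025 / 656
= 29.002 MPa

29.002


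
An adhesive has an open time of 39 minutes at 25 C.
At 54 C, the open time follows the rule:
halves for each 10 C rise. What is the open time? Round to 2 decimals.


Factor = 2^((54-25)/10) = 7.4643
Open time = 39 / 7.4643 = 5.22 min

5.22


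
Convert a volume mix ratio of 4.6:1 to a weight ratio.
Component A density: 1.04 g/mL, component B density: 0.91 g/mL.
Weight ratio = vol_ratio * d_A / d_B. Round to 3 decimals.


= 4.6 * 1.04 / 0.91 = 5.257

5.257


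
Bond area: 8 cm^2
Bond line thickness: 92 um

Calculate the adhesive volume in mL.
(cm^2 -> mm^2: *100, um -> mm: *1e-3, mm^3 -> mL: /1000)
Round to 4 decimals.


V = 8*100 * 92*1e-3 / 1000
= 0.0736 mL

0.0736


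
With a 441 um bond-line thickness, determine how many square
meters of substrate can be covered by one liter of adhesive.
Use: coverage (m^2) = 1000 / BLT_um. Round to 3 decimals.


Coverage = 1000 / 441 = 2.268 m^2

2.268


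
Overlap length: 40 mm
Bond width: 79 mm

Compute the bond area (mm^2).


Bond area = 40 * 79 = 3160 mm^2

3160


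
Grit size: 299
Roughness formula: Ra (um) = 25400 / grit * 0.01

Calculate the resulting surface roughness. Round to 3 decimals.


Ra = 25400 / 299 * 0.01
= 0.849 um

0.849


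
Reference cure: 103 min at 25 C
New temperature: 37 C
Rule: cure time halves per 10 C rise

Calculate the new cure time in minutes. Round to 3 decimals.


factor = 2^((37-25)/10) = 2.2974
t_new = 103 / 2.2974 = 44.833 min

44.833


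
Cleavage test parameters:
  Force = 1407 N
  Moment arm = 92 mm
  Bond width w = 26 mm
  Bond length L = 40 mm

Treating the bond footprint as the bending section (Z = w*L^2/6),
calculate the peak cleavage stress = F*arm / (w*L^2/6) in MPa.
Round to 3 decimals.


M = 1407 * 92 = 129444 N*mm
Z = 26 * 40^2 / 6 = 41600 / 6 mm^3
sigma = M / Z = 6 * 129444 / 41600 = 776664 / 41600
= 18.670 MPa

18.670


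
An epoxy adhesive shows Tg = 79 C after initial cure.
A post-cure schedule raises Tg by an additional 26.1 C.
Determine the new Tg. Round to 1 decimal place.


New Tg = 79 + 26.1
= 105.1 C

105.1


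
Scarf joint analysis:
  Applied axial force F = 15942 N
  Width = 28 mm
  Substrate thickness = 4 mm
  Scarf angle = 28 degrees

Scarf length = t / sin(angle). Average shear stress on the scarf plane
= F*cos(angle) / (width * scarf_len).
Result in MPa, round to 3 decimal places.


Scarf length = 4 / sin(28 deg) = 8.5202 mm
cos(28 deg) = 0.882948
Shear = 15942 * 0.882948 / (28 * 8.5202)
= 59.002 MPa

59.002


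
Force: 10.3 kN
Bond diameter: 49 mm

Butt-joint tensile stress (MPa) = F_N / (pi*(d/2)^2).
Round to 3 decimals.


F_N = 10.3 * 1000 = 10300.0 N
A = pi*(24.5)^2 = 1885.7410 mm^2
stress = 10300.0 / 1885.7410 = 5.462 MPa

5.462


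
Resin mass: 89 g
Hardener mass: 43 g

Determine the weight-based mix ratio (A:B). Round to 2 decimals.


Ratio = 89 / 43 = 2.07

2.07


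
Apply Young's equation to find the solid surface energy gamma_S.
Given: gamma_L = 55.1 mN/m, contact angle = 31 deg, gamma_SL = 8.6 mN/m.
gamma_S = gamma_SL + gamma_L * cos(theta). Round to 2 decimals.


theta_rad = 31 * pi/180 = 0.541052
gamma_S = 8.6 + 55.1 * cos(0.541052)
= 55.83 mN/m

55.83


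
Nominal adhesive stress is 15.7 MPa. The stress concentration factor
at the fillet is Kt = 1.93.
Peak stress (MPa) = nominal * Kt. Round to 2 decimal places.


Peak = 15.7 * 1.93 = 30.30 MPa

30.30


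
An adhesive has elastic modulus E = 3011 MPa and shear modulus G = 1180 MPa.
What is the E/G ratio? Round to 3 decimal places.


E/G = 3011 / 1180 = 2.552

2.552


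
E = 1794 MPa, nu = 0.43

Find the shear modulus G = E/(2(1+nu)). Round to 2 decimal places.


G = 1794 / (2 * 1.43)
= 627.27 MPa

627.27


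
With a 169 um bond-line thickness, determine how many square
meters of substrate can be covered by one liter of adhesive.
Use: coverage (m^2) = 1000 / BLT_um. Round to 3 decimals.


Coverage = 1000 / 169 = 5.917 m^2

5.917


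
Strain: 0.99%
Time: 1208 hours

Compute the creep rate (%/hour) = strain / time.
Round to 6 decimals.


Creep rate = 0.99 / 1208
= 0.000820 %/h

0.000820


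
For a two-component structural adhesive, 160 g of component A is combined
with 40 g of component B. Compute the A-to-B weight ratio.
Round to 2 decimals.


Weight ratio A:B = 160 / 40
= 4.00

4.00


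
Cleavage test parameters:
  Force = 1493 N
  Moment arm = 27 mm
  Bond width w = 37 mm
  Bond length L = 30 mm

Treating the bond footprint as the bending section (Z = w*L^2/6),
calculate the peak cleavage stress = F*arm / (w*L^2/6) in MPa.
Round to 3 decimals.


M = 1493 * 27 = 40311 N*mm
Z = 37 * 30^2 / 6 = 33300 / 6 mm^3
sigma = M / Z = 6 * 40311 / 33300 = 241866 / 33300
= 7.263 MPa

7.263
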